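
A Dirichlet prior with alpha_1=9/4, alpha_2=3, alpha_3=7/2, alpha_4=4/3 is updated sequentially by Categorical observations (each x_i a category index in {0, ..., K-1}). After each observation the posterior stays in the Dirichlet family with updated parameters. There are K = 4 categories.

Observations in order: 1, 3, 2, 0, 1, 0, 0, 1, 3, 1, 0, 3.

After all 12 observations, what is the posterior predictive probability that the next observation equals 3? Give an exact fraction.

52/265

obs 1: x=1 → posterior Dirichlet(9/4, 4, 7/2, 4/3)
obs 2: x=3 → posterior Dirichlet(9/4, 4, 7/2, 7/3)
obs 3: x=2 → posterior Dirichlet(9/4, 4, 9/2, 7/3)
obs 4: x=0 → posterior Dirichlet(13/4, 4, 9/2, 7/3)
obs 5: x=1 → posterior Dirichlet(13/4, 5, 9/2, 7/3)
obs 6: x=0 → posterior Dirichlet(17/4, 5, 9/2, 7/3)
obs 7: x=0 → posterior Dirichlet(21/4, 5, 9/2, 7/3)
obs 8: x=1 → posterior Dirichlet(21/4, 6, 9/2, 7/3)
obs 9: x=3 → posterior Dirichlet(21/4, 6, 9/2, 10/3)
obs 10: x=1 → posterior Dirichlet(21/4, 7, 9/2, 10/3)
obs 11: x=0 → posterior Dirichlet(25/4, 7, 9/2, 10/3)
obs 12: x=3 → posterior Dirichlet(25/4, 7, 9/2, 13/3)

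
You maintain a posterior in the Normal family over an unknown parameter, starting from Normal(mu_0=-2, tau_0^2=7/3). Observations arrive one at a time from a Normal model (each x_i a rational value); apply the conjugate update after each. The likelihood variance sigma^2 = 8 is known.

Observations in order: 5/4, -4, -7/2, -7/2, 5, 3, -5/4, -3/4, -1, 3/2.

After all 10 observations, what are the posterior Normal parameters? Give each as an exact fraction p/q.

mu_0=-283/376, tau_0^2=28/47

obs 1: x=5/4 → posterior Normal(-157/124, 56/31)
obs 2: x=-4 → posterior Normal(-269/152, 28/19)
obs 3: x=-7/2 → posterior Normal(-367/180, 56/45)
obs 4: x=-7/2 → posterior Normal(-465/208, 14/13)
obs 5: x=5 → posterior Normal(-325/236, 56/59)
obs 6: x=3 → posterior Normal(-241/264, 28/33)
obs 7: x=-5/4 → posterior Normal(-69/73, 56/73)
obs 8: x=-3/4 → posterior Normal(-297/320, 7/10)
obs 9: x=-1 → posterior Normal(-325/348, 56/87)
obs 10: x=3/2 → posterior Normal(-283/376, 28/47)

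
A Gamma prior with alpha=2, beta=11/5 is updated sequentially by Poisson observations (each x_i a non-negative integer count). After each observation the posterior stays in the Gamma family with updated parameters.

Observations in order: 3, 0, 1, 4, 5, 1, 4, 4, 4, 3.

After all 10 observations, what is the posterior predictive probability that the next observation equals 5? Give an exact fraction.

255260468643123084208498636855040883836420796329996969160090625/3623255894046101006694999358463886980364803426305003355564408832

obs 1: x=3 → posterior Gamma(5, 16/5)
obs 2: x=0 → posterior Gamma(5, 21/5)
obs 3: x=1 → posterior Gamma(6, 26/5)
obs 4: x=4 → posterior Gamma(10, 31/5)
obs 5: x=5 → posterior Gamma(15, 36/5)
obs 6: x=1 → posterior Gamma(16, 41/5)
obs 7: x=4 → posterior Gamma(20, 46/5)
obs 8: x=4 → posterior Gamma(24, 51/5)
obs 9: x=4 → posterior Gamma(28, 56/5)
obs 10: x=3 → posterior Gamma(31, 61/5)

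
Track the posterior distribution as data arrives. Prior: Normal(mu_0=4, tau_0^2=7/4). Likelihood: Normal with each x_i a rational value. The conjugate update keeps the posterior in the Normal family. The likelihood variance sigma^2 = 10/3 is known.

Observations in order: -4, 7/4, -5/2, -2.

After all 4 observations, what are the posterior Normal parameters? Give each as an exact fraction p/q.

obs 1: x=-4 → posterior Normal(76/61, 70/61)
obs 2: x=7/4 → posterior Normal(11/8, 35/41)
obs 3: x=-5/2 → posterior Normal(241/412, 70/103)
obs 4: x=-2 → posterior Normal(73/496, 35/62)

mu_0=73/496, tau_0^2=35/62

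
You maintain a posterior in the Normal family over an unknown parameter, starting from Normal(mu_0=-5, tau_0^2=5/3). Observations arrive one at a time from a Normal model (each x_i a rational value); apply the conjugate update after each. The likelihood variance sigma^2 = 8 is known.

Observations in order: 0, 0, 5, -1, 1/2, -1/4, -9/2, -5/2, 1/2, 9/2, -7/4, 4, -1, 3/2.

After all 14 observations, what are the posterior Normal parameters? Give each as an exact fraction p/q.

mu_0=-95/94, tau_0^2=20/47

obs 1: x=0 → posterior Normal(-120/29, 40/29)
obs 2: x=0 → posterior Normal(-60/17, 20/17)
obs 3: x=5 → posterior Normal(-95/39, 40/39)
obs 4: x=-1 → posterior Normal(-25/11, 10/11)
obs 5: x=1/2 → posterior Normal(-195/98, 40/49)
obs 6: x=-1/4 → posterior Normal(-395/216, 20/27)
obs 7: x=-9/2 → posterior Normal(-485/236, 40/59)
obs 8: x=-5/2 → posterior Normal(-535/256, 5/8)
obs 9: x=1/2 → posterior Normal(-175/92, 40/69)
obs 10: x=9/2 → posterior Normal(-435/296, 20/37)
obs 11: x=-7/4 → posterior Normal(-235/158, 40/79)
obs 12: x=4 → posterior Normal(-65/56, 10/21)
obs 13: x=-1 → posterior Normal(-205/178, 40/89)
obs 14: x=3/2 → posterior Normal(-95/94, 20/47)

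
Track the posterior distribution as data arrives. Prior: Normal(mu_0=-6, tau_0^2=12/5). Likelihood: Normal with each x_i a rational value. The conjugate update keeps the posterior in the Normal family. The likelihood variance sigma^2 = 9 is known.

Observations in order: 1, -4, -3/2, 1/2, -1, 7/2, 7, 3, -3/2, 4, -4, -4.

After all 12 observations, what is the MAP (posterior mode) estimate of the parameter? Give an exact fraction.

-26/21

obs 1: x=1 → posterior Normal(-86/19, 36/19)
obs 2: x=-4 → posterior Normal(-102/23, 36/23)
obs 3: x=-3/2 → posterior Normal(-4, 4/3)
obs 4: x=1/2 → posterior Normal(-106/31, 36/31)
obs 5: x=-1 → posterior Normal(-22/7, 36/35)
obs 6: x=7/2 → posterior Normal(-32/13, 12/13)
obs 7: x=7 → posterior Normal(-68/43, 36/43)
obs 8: x=3 → posterior Normal(-56/47, 36/47)
obs 9: x=-3/2 → posterior Normal(-62/51, 12/17)
obs 10: x=4 → posterior Normal(-46/55, 36/55)
obs 11: x=-4 → posterior Normal(-62/59, 36/59)
obs 12: x=-4 → posterior Normal(-26/21, 4/7)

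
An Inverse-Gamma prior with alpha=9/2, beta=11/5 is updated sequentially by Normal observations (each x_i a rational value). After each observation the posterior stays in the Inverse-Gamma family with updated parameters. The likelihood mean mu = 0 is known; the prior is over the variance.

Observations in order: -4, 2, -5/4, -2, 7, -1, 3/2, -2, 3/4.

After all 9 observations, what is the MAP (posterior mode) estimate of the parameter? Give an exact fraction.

3471/800

obs 1: x=-4 → posterior Inverse-Gamma(5, 51/5)
obs 2: x=2 → posterior Inverse-Gamma(11/2, 61/5)
obs 3: x=-5/4 → posterior Inverse-Gamma(6, 2077/160)
obs 4: x=-2 → posterior Inverse-Gamma(13/2, 2397/160)
obs 5: x=7 → posterior Inverse-Gamma(7, 6317/160)
obs 6: x=-1 → posterior Inverse-Gamma(15/2, 6397/160)
obs 7: x=3/2 → posterior Inverse-Gamma(8, 6577/160)
obs 8: x=-2 → posterior Inverse-Gamma(17/2, 6897/160)
obs 9: x=3/4 → posterior Inverse-Gamma(9, 3471/80)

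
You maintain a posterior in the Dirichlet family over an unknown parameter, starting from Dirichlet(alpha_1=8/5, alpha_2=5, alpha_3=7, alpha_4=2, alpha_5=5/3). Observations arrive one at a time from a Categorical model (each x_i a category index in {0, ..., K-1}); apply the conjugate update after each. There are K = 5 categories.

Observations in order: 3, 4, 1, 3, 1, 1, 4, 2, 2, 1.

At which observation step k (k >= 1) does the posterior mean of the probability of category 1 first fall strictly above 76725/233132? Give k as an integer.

obs 1: x=3 → posterior Dirichlet(8/5, 5, 7, 3, 5/3)
obs 2: x=4 → posterior Dirichlet(8/5, 5, 7, 3, 8/3)
obs 3: x=1 → posterior Dirichlet(8/5, 6, 7, 3, 8/3)
obs 4: x=3 → posterior Dirichlet(8/5, 6, 7, 4, 8/3)
obs 5: x=1 → posterior Dirichlet(8/5, 7, 7, 4, 8/3)
obs 6: x=1 → posterior Dirichlet(8/5, 8, 7, 4, 8/3)
obs 7: x=4 → posterior Dirichlet(8/5, 8, 7, 4, 11/3)
obs 8: x=2 → posterior Dirichlet(8/5, 8, 8, 4, 11/3)
obs 9: x=2 → posterior Dirichlet(8/5, 8, 9, 4, 11/3)
obs 10: x=1 → posterior Dirichlet(8/5, 9, 9, 4, 11/3)

k = 6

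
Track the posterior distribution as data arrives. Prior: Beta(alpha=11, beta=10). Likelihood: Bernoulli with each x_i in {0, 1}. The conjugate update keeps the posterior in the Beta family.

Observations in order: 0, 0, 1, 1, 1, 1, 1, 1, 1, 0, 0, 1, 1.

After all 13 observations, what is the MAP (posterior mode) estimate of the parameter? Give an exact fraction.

19/32

obs 1: x=0 → posterior Beta(11, 11)
obs 2: x=0 → posterior Beta(11, 12)
obs 3: x=1 → posterior Beta(12, 12)
obs 4: x=1 → posterior Beta(13, 12)
obs 5: x=1 → posterior Beta(14, 12)
obs 6: x=1 → posterior Beta(15, 12)
obs 7: x=1 → posterior Beta(16, 12)
obs 8: x=1 → posterior Beta(17, 12)
obs 9: x=1 → posterior Beta(18, 12)
obs 10: x=0 → posterior Beta(18, 13)
obs 11: x=0 → posterior Beta(18, 14)
obs 12: x=1 → posterior Beta(19, 14)
obs 13: x=1 → posterior Beta(20, 14)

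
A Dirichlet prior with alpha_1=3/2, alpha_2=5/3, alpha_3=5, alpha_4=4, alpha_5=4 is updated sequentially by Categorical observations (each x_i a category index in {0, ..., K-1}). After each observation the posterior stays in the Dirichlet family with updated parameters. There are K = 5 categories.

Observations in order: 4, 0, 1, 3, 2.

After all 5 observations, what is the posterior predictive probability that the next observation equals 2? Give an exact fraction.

obs 1: x=4 → posterior Dirichlet(3/2, 5/3, 5, 4, 5)
obs 2: x=0 → posterior Dirichlet(5/2, 5/3, 5, 4, 5)
obs 3: x=1 → posterior Dirichlet(5/2, 8/3, 5, 4, 5)
obs 4: x=3 → posterior Dirichlet(5/2, 8/3, 5, 5, 5)
obs 5: x=2 → posterior Dirichlet(5/2, 8/3, 6, 5, 5)

36/127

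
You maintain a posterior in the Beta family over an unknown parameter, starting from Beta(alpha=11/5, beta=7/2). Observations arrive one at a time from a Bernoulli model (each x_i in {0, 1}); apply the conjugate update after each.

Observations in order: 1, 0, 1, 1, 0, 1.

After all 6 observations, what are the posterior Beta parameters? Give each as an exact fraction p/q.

alpha=31/5, beta=11/2

obs 1: x=1 → posterior Beta(16/5, 7/2)
obs 2: x=0 → posterior Beta(16/5, 9/2)
obs 3: x=1 → posterior Beta(21/5, 9/2)
obs 4: x=1 → posterior Beta(26/5, 9/2)
obs 5: x=0 → posterior Beta(26/5, 11/2)
obs 6: x=1 → posterior Beta(31/5, 11/2)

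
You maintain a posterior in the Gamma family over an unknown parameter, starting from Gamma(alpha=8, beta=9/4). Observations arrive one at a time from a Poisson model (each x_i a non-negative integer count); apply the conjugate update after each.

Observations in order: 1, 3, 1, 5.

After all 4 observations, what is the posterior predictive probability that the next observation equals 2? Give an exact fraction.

39814040064811706542968750000/176994576151109753197786640401

obs 1: x=1 → posterior Gamma(9, 13/4)
obs 2: x=3 → posterior Gamma(12, 17/4)
obs 3: x=1 → posterior Gamma(13, 21/4)
obs 4: x=5 → posterior Gamma(18, 25/4)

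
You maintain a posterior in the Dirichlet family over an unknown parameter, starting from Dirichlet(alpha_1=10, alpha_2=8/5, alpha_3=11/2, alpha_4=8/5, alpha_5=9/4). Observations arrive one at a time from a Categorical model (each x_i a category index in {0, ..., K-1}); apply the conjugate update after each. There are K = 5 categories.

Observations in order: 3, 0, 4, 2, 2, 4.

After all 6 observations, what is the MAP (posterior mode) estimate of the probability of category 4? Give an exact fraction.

obs 1: x=3 → posterior Dirichlet(10, 8/5, 11/2, 13/5, 9/4)
obs 2: x=0 → posterior Dirichlet(11, 8/5, 11/2, 13/5, 9/4)
obs 3: x=4 → posterior Dirichlet(11, 8/5, 11/2, 13/5, 13/4)
obs 4: x=2 → posterior Dirichlet(11, 8/5, 13/2, 13/5, 13/4)
obs 5: x=2 → posterior Dirichlet(11, 8/5, 15/2, 13/5, 13/4)
obs 6: x=4 → posterior Dirichlet(11, 8/5, 15/2, 13/5, 17/4)

65/439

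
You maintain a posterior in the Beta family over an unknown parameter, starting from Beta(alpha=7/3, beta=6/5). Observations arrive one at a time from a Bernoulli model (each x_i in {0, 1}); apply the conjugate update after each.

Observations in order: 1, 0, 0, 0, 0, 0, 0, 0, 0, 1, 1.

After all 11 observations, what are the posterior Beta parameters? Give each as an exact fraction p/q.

obs 1: x=1 → posterior Beta(10/3, 6/5)
obs 2: x=0 → posterior Beta(10/3, 11/5)
obs 3: x=0 → posterior Beta(10/3, 16/5)
obs 4: x=0 → posterior Beta(10/3, 21/5)
obs 5: x=0 → posterior Beta(10/3, 26/5)
obs 6: x=0 → posterior Beta(10/3, 31/5)
obs 7: x=0 → posterior Beta(10/3, 36/5)
obs 8: x=0 → posterior Beta(10/3, 41/5)
obs 9: x=0 → posterior Beta(10/3, 46/5)
obs 10: x=1 → posterior Beta(13/3, 46/5)
obs 11: x=1 → posterior Beta(16/3, 46/5)

alpha=16/3, beta=46/5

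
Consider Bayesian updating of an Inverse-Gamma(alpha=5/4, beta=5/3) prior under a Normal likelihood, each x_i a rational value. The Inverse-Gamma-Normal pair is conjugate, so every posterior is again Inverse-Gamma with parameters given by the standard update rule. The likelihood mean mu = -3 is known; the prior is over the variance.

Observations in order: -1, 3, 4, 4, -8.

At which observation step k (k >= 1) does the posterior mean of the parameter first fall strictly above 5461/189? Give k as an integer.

obs 1: x=-1 → posterior Inverse-Gamma(7/4, 11/3)
obs 2: x=3 → posterior Inverse-Gamma(9/4, 65/3)
obs 3: x=4 → posterior Inverse-Gamma(11/4, 277/6)
obs 4: x=4 → posterior Inverse-Gamma(13/4, 212/3)
obs 5: x=-8 → posterior Inverse-Gamma(15/4, 499/6)

k = 4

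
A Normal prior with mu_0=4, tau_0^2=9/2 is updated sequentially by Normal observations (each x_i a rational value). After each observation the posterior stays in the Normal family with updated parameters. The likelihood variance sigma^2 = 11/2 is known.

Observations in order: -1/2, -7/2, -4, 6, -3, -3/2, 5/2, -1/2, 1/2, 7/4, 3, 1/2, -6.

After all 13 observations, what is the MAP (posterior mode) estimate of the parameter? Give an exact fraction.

5/512

obs 1: x=-1/2 → posterior Normal(79/40, 99/40)
obs 2: x=-7/2 → posterior Normal(8/29, 99/58)
obs 3: x=-4 → posterior Normal(-14/19, 99/76)
obs 4: x=6 → posterior Normal(26/47, 99/94)
obs 5: x=-3 → posterior Normal(-1/56, 99/112)
obs 6: x=-3/2 → posterior Normal(-29/130, 99/130)
obs 7: x=5/2 → posterior Normal(4/37, 99/148)
obs 8: x=-1/2 → posterior Normal(7/166, 99/166)
obs 9: x=1/2 → posterior Normal(2/23, 99/184)
obs 10: x=7/4 → posterior Normal(95/404, 99/202)
obs 11: x=3 → posterior Normal(203/440, 9/20)
obs 12: x=1/2 → posterior Normal(13/28, 99/238)
obs 13: x=-6 → posterior Normal(5/512, 99/256)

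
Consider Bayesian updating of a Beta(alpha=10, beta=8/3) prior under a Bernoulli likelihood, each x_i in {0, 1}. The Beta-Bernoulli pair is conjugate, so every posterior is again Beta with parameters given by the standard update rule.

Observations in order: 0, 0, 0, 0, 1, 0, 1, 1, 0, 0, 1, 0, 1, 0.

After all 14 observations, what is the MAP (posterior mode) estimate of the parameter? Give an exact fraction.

obs 1: x=0 → posterior Beta(10, 11/3)
obs 2: x=0 → posterior Beta(10, 14/3)
obs 3: x=0 → posterior Beta(10, 17/3)
obs 4: x=0 → posterior Beta(10, 20/3)
obs 5: x=1 → posterior Beta(11, 20/3)
obs 6: x=0 → posterior Beta(11, 23/3)
obs 7: x=1 → posterior Beta(12, 23/3)
obs 8: x=1 → posterior Beta(13, 23/3)
obs 9: x=0 → posterior Beta(13, 26/3)
obs 10: x=0 → posterior Beta(13, 29/3)
obs 11: x=1 → posterior Beta(14, 29/3)
obs 12: x=0 → posterior Beta(14, 32/3)
obs 13: x=1 → posterior Beta(15, 32/3)
obs 14: x=0 → posterior Beta(15, 35/3)

21/37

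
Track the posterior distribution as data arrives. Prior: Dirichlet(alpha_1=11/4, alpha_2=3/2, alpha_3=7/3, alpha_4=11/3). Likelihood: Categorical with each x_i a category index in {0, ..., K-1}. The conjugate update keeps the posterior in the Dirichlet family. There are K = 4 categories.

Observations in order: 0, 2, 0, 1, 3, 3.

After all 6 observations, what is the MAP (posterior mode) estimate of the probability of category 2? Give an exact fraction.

4/21

obs 1: x=0 → posterior Dirichlet(15/4, 3/2, 7/3, 11/3)
obs 2: x=2 → posterior Dirichlet(15/4, 3/2, 10/3, 11/3)
obs 3: x=0 → posterior Dirichlet(19/4, 3/2, 10/3, 11/3)
obs 4: x=1 → posterior Dirichlet(19/4, 5/2, 10/3, 11/3)
obs 5: x=3 → posterior Dirichlet(19/4, 5/2, 10/3, 14/3)
obs 6: x=3 → posterior Dirichlet(19/4, 5/2, 10/3, 17/3)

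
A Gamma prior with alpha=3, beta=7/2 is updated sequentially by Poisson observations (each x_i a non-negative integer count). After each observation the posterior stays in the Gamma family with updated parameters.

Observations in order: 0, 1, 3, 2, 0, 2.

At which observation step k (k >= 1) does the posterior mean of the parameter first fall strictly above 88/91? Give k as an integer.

k = 3

obs 1: x=0 → posterior Gamma(3, 9/2)
obs 2: x=1 → posterior Gamma(4, 11/2)
obs 3: x=3 → posterior Gamma(7, 13/2)
obs 4: x=2 → posterior Gamma(9, 15/2)
obs 5: x=0 → posterior Gamma(9, 17/2)
obs 6: x=2 → posterior Gamma(11, 19/2)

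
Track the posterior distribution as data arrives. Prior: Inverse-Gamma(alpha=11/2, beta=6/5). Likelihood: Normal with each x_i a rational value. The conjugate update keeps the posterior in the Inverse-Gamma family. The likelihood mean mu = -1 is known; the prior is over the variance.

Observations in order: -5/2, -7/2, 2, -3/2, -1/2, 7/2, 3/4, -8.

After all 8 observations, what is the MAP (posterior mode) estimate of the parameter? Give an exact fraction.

7417/1680

obs 1: x=-5/2 → posterior Inverse-Gamma(6, 93/40)
obs 2: x=-7/2 → posterior Inverse-Gamma(13/2, 109/20)
obs 3: x=2 → posterior Inverse-Gamma(7, 199/20)
obs 4: x=-3/2 → posterior Inverse-Gamma(15/2, 403/40)
obs 5: x=-1/2 → posterior Inverse-Gamma(8, 51/5)
obs 6: x=7/2 → posterior Inverse-Gamma(17/2, 813/40)
obs 7: x=3/4 → posterior Inverse-Gamma(9, 3497/160)
obs 8: x=-8 → posterior Inverse-Gamma(19/2, 7417/160)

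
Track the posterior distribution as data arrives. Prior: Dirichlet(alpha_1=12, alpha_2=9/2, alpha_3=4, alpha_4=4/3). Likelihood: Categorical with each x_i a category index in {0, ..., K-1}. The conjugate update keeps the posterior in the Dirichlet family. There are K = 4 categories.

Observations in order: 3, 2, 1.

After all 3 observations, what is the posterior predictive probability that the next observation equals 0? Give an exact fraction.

obs 1: x=3 → posterior Dirichlet(12, 9/2, 4, 7/3)
obs 2: x=2 → posterior Dirichlet(12, 9/2, 5, 7/3)
obs 3: x=1 → posterior Dirichlet(12, 11/2, 5, 7/3)

72/149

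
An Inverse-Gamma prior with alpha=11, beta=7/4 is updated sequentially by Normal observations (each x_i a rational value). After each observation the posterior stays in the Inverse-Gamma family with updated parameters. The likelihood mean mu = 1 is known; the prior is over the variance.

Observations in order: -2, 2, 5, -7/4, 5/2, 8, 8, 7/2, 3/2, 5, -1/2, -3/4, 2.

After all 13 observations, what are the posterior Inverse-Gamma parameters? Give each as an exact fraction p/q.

obs 1: x=-2 → posterior Inverse-Gamma(23/2, 25/4)
obs 2: x=2 → posterior Inverse-Gamma(12, 27/4)
obs 3: x=5 → posterior Inverse-Gamma(25/2, 59/4)
obs 4: x=-7/4 → posterior Inverse-Gamma(13, 593/32)
obs 5: x=5/2 → posterior Inverse-Gamma(27/2, 629/32)
obs 6: x=8 → posterior Inverse-Gamma(14, 1413/32)
obs 7: x=8 → posterior Inverse-Gamma(29/2, 2197/32)
obs 8: x=7/2 → posterior Inverse-Gamma(15, 2297/32)
obs 9: x=3/2 → posterior Inverse-Gamma(31/2, 2301/32)
obs 10: x=5 → posterior Inverse-Gamma(16, 2557/32)
obs 11: x=-1/2 → posterior Inverse-Gamma(33/2, 2593/32)
obs 12: x=-3/4 → posterior Inverse-Gamma(17, 1321/16)
obs 13: x=2 → posterior Inverse-Gamma(35/2, 1329/16)

alpha=35/2, beta=1329/16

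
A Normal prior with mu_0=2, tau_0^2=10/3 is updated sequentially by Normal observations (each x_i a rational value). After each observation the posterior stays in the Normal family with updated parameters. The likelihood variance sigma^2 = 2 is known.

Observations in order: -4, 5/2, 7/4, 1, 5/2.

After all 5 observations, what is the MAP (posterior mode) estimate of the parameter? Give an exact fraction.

99/112

obs 1: x=-4 → posterior Normal(-7/4, 5/4)
obs 2: x=5/2 → posterior Normal(-3/26, 10/13)
obs 3: x=7/4 → posterior Normal(29/72, 5/9)
obs 4: x=1 → posterior Normal(49/92, 10/23)
obs 5: x=5/2 → posterior Normal(99/112, 5/14)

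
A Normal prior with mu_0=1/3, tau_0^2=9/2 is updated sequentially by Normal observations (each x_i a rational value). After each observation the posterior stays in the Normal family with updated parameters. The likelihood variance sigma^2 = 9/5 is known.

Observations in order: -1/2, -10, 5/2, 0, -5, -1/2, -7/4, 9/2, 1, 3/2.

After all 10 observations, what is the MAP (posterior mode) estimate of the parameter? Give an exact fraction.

-487/624

obs 1: x=-1/2 → posterior Normal(-11/42, 9/7)
obs 2: x=-10 → posterior Normal(-311/72, 3/4)
obs 3: x=5/2 → posterior Normal(-118/51, 9/17)
obs 4: x=0 → posterior Normal(-59/33, 9/22)
obs 5: x=-5 → posterior Normal(-193/81, 1/3)
obs 6: x=-1/2 → posterior Normal(-401/192, 9/32)
obs 7: x=-7/4 → posterior Normal(-907/444, 9/37)
obs 8: x=9/2 → posterior Normal(-91/72, 3/14)
obs 9: x=1 → posterior Normal(-577/564, 9/47)
obs 10: x=3/2 → posterior Normal(-487/624, 9/52)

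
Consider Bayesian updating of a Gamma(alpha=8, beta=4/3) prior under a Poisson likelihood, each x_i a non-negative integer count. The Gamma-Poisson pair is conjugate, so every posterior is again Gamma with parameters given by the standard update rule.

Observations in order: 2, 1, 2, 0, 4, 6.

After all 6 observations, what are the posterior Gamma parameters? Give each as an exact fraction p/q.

alpha=23, beta=22/3

obs 1: x=2 → posterior Gamma(10, 7/3)
obs 2: x=1 → posterior Gamma(11, 10/3)
obs 3: x=2 → posterior Gamma(13, 13/3)
obs 4: x=0 → posterior Gamma(13, 16/3)
obs 5: x=4 → posterior Gamma(17, 19/3)
obs 6: x=6 → posterior Gamma(23, 22/3)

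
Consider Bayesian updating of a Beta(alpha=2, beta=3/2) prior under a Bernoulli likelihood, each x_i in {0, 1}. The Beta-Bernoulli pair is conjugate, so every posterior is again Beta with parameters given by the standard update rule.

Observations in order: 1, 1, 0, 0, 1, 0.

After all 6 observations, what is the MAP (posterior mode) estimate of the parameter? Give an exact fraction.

8/15

obs 1: x=1 → posterior Beta(3, 3/2)
obs 2: x=1 → posterior Beta(4, 3/2)
obs 3: x=0 → posterior Beta(4, 5/2)
obs 4: x=0 → posterior Beta(4, 7/2)
obs 5: x=1 → posterior Beta(5, 7/2)
obs 6: x=0 → posterior Beta(5, 9/2)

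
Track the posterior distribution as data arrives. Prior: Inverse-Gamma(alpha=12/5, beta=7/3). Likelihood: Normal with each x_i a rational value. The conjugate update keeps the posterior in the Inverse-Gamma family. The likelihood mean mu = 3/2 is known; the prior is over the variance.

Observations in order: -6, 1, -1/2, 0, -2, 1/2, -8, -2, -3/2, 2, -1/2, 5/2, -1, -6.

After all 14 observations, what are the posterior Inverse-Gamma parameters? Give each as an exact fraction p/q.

obs 1: x=-6 → posterior Inverse-Gamma(29/10, 731/24)
obs 2: x=1 → posterior Inverse-Gamma(17/5, 367/12)
obs 3: x=-1/2 → posterior Inverse-Gamma(39/10, 391/12)
obs 4: x=0 → posterior Inverse-Gamma(22/5, 809/24)
obs 5: x=-2 → posterior Inverse-Gamma(49/10, 239/6)
obs 6: x=1/2 → posterior Inverse-Gamma(27/5, 121/3)
obs 7: x=-8 → posterior Inverse-Gamma(59/10, 2051/24)
obs 8: x=-2 → posterior Inverse-Gamma(32/5, 1099/12)
obs 9: x=-3/2 → posterior Inverse-Gamma(69/10, 1153/12)
obs 10: x=2 → posterior Inverse-Gamma(37/5, 2309/24)
obs 11: x=-1/2 → posterior Inverse-Gamma(79/10, 2357/24)
obs 12: x=5/2 → posterior Inverse-Gamma(42/5, 2369/24)
obs 13: x=-1 → posterior Inverse-Gamma(89/10, 611/6)
obs 14: x=-6 → posterior Inverse-Gamma(47/5, 3119/24)

alpha=47/5, beta=3119/24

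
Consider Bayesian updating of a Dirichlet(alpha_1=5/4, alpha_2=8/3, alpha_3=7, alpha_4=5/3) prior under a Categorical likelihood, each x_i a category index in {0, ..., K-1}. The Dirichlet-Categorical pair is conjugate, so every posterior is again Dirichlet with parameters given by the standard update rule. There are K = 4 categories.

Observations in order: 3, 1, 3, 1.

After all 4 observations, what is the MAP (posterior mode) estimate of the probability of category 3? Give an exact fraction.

obs 1: x=3 → posterior Dirichlet(5/4, 8/3, 7, 8/3)
obs 2: x=1 → posterior Dirichlet(5/4, 11/3, 7, 8/3)
obs 3: x=3 → posterior Dirichlet(5/4, 11/3, 7, 11/3)
obs 4: x=1 → posterior Dirichlet(5/4, 14/3, 7, 11/3)

32/151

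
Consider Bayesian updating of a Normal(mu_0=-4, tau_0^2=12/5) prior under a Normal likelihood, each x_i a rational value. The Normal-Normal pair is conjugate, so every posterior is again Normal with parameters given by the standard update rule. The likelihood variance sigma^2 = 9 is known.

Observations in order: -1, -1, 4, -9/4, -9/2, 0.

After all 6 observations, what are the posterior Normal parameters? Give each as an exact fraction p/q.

mu_0=-79/39, tau_0^2=12/13

obs 1: x=-1 → posterior Normal(-64/19, 36/19)
obs 2: x=-1 → posterior Normal(-68/23, 36/23)
obs 3: x=4 → posterior Normal(-52/27, 4/3)
obs 4: x=-9/4 → posterior Normal(-61/31, 36/31)
obs 5: x=-9/2 → posterior Normal(-79/35, 36/35)
obs 6: x=0 → posterior Normal(-79/39, 12/13)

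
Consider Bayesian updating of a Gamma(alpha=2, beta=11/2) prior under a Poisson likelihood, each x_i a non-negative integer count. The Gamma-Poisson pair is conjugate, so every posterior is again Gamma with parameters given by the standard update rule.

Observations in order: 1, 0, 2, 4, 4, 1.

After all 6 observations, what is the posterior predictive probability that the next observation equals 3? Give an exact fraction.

10387181346786719828864/116415321826934814453125

obs 1: x=1 → posterior Gamma(3, 13/2)
obs 2: x=0 → posterior Gamma(3, 15/2)
obs 3: x=2 → posterior Gamma(5, 17/2)
obs 4: x=4 → posterior Gamma(9, 19/2)
obs 5: x=4 → posterior Gamma(13, 21/2)
obs 6: x=1 → posterior Gamma(14, 23/2)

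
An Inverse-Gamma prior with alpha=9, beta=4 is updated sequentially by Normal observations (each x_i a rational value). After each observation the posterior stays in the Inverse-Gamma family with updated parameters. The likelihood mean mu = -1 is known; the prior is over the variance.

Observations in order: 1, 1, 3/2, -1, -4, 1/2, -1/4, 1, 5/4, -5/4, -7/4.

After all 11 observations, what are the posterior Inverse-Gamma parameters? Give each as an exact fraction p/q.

obs 1: x=1 → posterior Inverse-Gamma(19/2, 6)
obs 2: x=1 → posterior Inverse-Gamma(10, 8)
obs 3: x=3/2 → posterior Inverse-Gamma(21/2, 89/8)
obs 4: x=-1 → posterior Inverse-Gamma(11, 89/8)
obs 5: x=-4 → posterior Inverse-Gamma(23/2, 125/8)
obs 6: x=1/2 → posterior Inverse-Gamma(12, 67/4)
obs 7: x=-1/4 → posterior Inverse-Gamma(25/2, 545/32)
obs 8: x=1 → posterior Inverse-Gamma(13, 609/32)
obs 9: x=5/4 → posterior Inverse-Gamma(27/2, 345/16)
obs 10: x=-5/4 → posterior Inverse-Gamma(14, 691/32)
obs 11: x=-7/4 → posterior Inverse-Gamma(29/2, 175/8)

alpha=29/2, beta=175/8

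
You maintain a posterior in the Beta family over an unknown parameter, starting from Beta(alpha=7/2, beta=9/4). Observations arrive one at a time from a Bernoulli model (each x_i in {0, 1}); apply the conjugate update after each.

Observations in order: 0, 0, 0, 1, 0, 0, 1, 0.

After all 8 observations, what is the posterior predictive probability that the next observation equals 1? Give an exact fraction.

2/5

obs 1: x=0 → posterior Beta(7/2, 13/4)
obs 2: x=0 → posterior Beta(7/2, 17/4)
obs 3: x=0 → posterior Beta(7/2, 21/4)
obs 4: x=1 → posterior Beta(9/2, 21/4)
obs 5: x=0 → posterior Beta(9/2, 25/4)
obs 6: x=0 → posterior Beta(9/2, 29/4)
obs 7: x=1 → posterior Beta(11/2, 29/4)
obs 8: x=0 → posterior Beta(11/2, 33/4)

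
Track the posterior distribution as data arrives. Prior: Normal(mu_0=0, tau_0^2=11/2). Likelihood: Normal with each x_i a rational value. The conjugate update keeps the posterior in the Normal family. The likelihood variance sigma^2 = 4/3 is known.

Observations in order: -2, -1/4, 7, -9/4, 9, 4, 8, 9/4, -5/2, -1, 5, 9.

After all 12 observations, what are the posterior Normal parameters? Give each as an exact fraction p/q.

obs 1: x=-2 → posterior Normal(-66/41, 44/41)
obs 2: x=-1/4 → posterior Normal(-297/296, 22/37)
obs 3: x=7 → posterior Normal(627/428, 44/107)
obs 4: x=-9/4 → posterior Normal(33/56, 11/35)
obs 5: x=9 → posterior Normal(759/346, 44/173)
obs 6: x=4 → posterior Normal(1023/412, 22/103)
obs 7: x=8 → posterior Normal(1551/478, 44/239)
obs 8: x=9/4 → posterior Normal(3399/1088, 11/68)
obs 9: x=-5/2 → posterior Normal(3069/1220, 44/305)
obs 10: x=-1 → posterior Normal(2937/1352, 22/169)
obs 11: x=5 → posterior Normal(3597/1484, 44/371)
obs 12: x=9 → posterior Normal(4785/1616, 11/101)

mu_0=4785/1616, tau_0^2=11/101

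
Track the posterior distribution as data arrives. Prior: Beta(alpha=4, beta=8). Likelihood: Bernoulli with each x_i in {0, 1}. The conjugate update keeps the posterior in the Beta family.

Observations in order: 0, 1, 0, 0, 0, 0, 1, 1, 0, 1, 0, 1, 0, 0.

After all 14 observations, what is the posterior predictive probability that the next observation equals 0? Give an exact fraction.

17/26

obs 1: x=0 → posterior Beta(4, 9)
obs 2: x=1 → posterior Beta(5, 9)
obs 3: x=0 → posterior Beta(5, 10)
obs 4: x=0 → posterior Beta(5, 11)
obs 5: x=0 → posterior Beta(5, 12)
obs 6: x=0 → posterior Beta(5, 13)
obs 7: x=1 → posterior Beta(6, 13)
obs 8: x=1 → posterior Beta(7, 13)
obs 9: x=0 → posterior Beta(7, 14)
obs 10: x=1 → posterior Beta(8, 14)
obs 11: x=0 → posterior Beta(8, 15)
obs 12: x=1 → posterior Beta(9, 15)
obs 13: x=0 → posterior Beta(9, 16)
obs 14: x=0 → posterior Beta(9, 17)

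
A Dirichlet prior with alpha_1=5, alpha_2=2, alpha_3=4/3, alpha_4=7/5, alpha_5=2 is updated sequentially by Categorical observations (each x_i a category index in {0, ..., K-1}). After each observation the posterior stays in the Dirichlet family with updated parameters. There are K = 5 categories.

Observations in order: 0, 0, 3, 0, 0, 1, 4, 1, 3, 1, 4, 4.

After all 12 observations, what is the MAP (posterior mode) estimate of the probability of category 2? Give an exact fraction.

5/281

obs 1: x=0 → posterior Dirichlet(6, 2, 4/3, 7/5, 2)
obs 2: x=0 → posterior Dirichlet(7, 2, 4/3, 7/5, 2)
obs 3: x=3 → posterior Dirichlet(7, 2, 4/3, 12/5, 2)
obs 4: x=0 → posterior Dirichlet(8, 2, 4/3, 12/5, 2)
obs 5: x=0 → posterior Dirichlet(9, 2, 4/3, 12/5, 2)
obs 6: x=1 → posterior Dirichlet(9, 3, 4/3, 12/5, 2)
obs 7: x=4 → posterior Dirichlet(9, 3, 4/3, 12/5, 3)
obs 8: x=1 → posterior Dirichlet(9, 4, 4/3, 12/5, 3)
obs 9: x=3 → posterior Dirichlet(9, 4, 4/3, 17/5, 3)
obs 10: x=1 → posterior Dirichlet(9, 5, 4/3, 17/5, 3)
obs 11: x=4 → posterior Dirichlet(9, 5, 4/3, 17/5, 4)
obs 12: x=4 → posterior Dirichlet(9, 5, 4/3, 17/5, 5)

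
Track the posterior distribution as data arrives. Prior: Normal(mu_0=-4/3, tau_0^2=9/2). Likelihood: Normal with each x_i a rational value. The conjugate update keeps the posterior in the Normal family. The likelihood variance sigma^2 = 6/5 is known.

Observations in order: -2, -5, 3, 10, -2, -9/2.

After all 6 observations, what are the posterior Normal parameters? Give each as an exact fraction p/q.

obs 1: x=-2 → posterior Normal(-106/57, 18/19)
obs 2: x=-5 → posterior Normal(-331/102, 9/17)
obs 3: x=3 → posterior Normal(-4/3, 18/49)
obs 4: x=10 → posterior Normal(127/96, 9/32)
obs 5: x=-2 → posterior Normal(164/237, 18/79)
obs 6: x=-9/2 → posterior Normal(-77/564, 9/47)

mu_0=-77/564, tau_0^2=9/47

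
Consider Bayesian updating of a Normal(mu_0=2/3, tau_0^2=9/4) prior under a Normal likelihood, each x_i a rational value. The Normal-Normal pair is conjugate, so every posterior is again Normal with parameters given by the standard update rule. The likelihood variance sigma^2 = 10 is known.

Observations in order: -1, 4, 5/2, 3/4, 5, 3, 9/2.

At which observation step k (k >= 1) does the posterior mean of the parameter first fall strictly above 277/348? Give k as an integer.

obs 1: x=-1 → posterior Normal(53/147, 90/49)
obs 2: x=4 → posterior Normal(161/174, 45/29)
obs 3: x=5/2 → posterior Normal(457/402, 90/67)
obs 4: x=3/4 → posterior Normal(995/912, 45/38)
obs 5: x=5 → posterior Normal(307/204, 18/17)
obs 6: x=3 → posterior Normal(1859/1128, 45/47)
obs 7: x=9/2 → posterior Normal(2345/1236, 90/103)

k = 2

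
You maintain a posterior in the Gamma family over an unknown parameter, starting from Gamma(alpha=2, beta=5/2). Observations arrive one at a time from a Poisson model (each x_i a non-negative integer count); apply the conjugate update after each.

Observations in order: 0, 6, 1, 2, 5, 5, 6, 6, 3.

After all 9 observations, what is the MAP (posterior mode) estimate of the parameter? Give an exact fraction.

obs 1: x=0 → posterior Gamma(2, 7/2)
obs 2: x=6 → posterior Gamma(8, 9/2)
obs 3: x=1 → posterior Gamma(9, 11/2)
obs 4: x=2 → posterior Gamma(11, 13/2)
obs 5: x=5 → posterior Gamma(16, 15/2)
obs 6: x=5 → posterior Gamma(21, 17/2)
obs 7: x=6 → posterior Gamma(27, 19/2)
obs 8: x=6 → posterior Gamma(33, 21/2)
obs 9: x=3 → posterior Gamma(36, 23/2)

70/23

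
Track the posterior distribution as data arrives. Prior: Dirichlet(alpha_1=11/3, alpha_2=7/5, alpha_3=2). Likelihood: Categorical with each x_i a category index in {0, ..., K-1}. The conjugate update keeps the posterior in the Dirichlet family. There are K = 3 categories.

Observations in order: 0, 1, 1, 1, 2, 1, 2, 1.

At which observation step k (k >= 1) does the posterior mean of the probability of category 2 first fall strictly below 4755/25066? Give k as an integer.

k = 4

obs 1: x=0 → posterior Dirichlet(14/3, 7/5, 2)
obs 2: x=1 → posterior Dirichlet(14/3, 12/5, 2)
obs 3: x=1 → posterior Dirichlet(14/3, 17/5, 2)
obs 4: x=1 → posterior Dirichlet(14/3, 22/5, 2)
obs 5: x=2 → posterior Dirichlet(14/3, 22/5, 3)
obs 6: x=1 → posterior Dirichlet(14/3, 27/5, 3)
obs 7: x=2 → posterior Dirichlet(14/3, 27/5, 4)
obs 8: x=1 → posterior Dirichlet(14/3, 32/5, 4)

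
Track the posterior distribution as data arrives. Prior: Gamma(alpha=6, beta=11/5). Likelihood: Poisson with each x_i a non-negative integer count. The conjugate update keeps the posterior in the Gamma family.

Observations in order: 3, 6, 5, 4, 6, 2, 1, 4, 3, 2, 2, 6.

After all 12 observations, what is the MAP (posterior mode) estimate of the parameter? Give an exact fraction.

245/71

obs 1: x=3 → posterior Gamma(9, 16/5)
obs 2: x=6 → posterior Gamma(15, 21/5)
obs 3: x=5 → posterior Gamma(20, 26/5)
obs 4: x=4 → posterior Gamma(24, 31/5)
obs 5: x=6 → posterior Gamma(30, 36/5)
obs 6: x=2 → posterior Gamma(32, 41/5)
obs 7: x=1 → posterior Gamma(33, 46/5)
obs 8: x=4 → posterior Gamma(37, 51/5)
obs 9: x=3 → posterior Gamma(40, 56/5)
obs 10: x=2 → posterior Gamma(42, 61/5)
obs 11: x=2 → posterior Gamma(44, 66/5)
obs 12: x=6 → posterior Gamma(50, 71/5)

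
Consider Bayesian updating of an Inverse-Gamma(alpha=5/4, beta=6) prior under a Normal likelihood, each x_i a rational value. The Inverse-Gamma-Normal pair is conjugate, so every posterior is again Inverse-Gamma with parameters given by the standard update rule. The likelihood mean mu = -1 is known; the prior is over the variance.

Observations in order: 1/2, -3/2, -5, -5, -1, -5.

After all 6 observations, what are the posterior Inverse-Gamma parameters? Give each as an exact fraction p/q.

alpha=17/4, beta=125/4

obs 1: x=1/2 → posterior Inverse-Gamma(7/4, 57/8)
obs 2: x=-3/2 → posterior Inverse-Gamma(9/4, 29/4)
obs 3: x=-5 → posterior Inverse-Gamma(11/4, 61/4)
obs 4: x=-5 → posterior Inverse-Gamma(13/4, 93/4)
obs 5: x=-1 → posterior Inverse-Gamma(15/4, 93/4)
obs 6: x=-5 → posterior Inverse-Gamma(17/4, 125/4)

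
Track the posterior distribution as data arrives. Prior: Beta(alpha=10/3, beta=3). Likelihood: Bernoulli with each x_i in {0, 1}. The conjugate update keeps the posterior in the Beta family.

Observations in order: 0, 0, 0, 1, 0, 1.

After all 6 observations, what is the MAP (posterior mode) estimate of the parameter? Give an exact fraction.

obs 1: x=0 → posterior Beta(10/3, 4)
obs 2: x=0 → posterior Beta(10/3, 5)
obs 3: x=0 → posterior Beta(10/3, 6)
obs 4: x=1 → posterior Beta(13/3, 6)
obs 5: x=0 → posterior Beta(13/3, 7)
obs 6: x=1 → posterior Beta(16/3, 7)

13/31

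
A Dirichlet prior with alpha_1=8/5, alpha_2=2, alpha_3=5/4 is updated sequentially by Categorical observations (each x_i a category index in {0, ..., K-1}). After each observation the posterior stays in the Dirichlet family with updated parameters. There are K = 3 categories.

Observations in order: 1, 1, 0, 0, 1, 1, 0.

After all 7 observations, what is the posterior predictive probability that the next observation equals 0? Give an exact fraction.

obs 1: x=1 → posterior Dirichlet(8/5, 3, 5/4)
obs 2: x=1 → posterior Dirichlet(8/5, 4, 5/4)
obs 3: x=0 → posterior Dirichlet(13/5, 4, 5/4)
obs 4: x=0 → posterior Dirichlet(18/5, 4, 5/4)
obs 5: x=1 → posterior Dirichlet(18/5, 5, 5/4)
obs 6: x=1 → posterior Dirichlet(18/5, 6, 5/4)
obs 7: x=0 → posterior Dirichlet(23/5, 6, 5/4)

92/237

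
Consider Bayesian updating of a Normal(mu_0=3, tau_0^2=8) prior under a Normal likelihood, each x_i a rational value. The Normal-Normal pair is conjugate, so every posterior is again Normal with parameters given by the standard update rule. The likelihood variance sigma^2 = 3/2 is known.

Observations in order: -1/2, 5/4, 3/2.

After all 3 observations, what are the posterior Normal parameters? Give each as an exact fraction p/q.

obs 1: x=-1/2 → posterior Normal(1/19, 24/19)
obs 2: x=5/4 → posterior Normal(3/5, 24/35)
obs 3: x=3/2 → posterior Normal(15/17, 8/17)

mu_0=15/17, tau_0^2=8/17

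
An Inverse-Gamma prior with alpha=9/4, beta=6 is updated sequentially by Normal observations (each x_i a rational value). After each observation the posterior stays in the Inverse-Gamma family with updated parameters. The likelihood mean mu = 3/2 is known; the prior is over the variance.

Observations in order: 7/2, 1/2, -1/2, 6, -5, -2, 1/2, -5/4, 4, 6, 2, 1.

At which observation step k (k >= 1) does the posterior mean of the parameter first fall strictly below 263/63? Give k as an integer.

k = 2

obs 1: x=7/2 → posterior Inverse-Gamma(11/4, 8)
obs 2: x=1/2 → posterior Inverse-Gamma(13/4, 17/2)
obs 3: x=-1/2 → posterior Inverse-Gamma(15/4, 21/2)
obs 4: x=6 → posterior Inverse-Gamma(17/4, 165/8)
obs 5: x=-5 → posterior Inverse-Gamma(19/4, 167/4)
obs 6: x=-2 → posterior Inverse-Gamma(21/4, 383/8)
obs 7: x=1/2 → posterior Inverse-Gamma(23/4, 387/8)
obs 8: x=-5/4 → posterior Inverse-Gamma(25/4, 1669/32)
obs 9: x=4 → posterior Inverse-Gamma(27/4, 1769/32)
obs 10: x=6 → posterior Inverse-Gamma(29/4, 2093/32)
obs 11: x=2 → posterior Inverse-Gamma(31/4, 2097/32)
obs 12: x=1 → posterior Inverse-Gamma(33/4, 2101/32)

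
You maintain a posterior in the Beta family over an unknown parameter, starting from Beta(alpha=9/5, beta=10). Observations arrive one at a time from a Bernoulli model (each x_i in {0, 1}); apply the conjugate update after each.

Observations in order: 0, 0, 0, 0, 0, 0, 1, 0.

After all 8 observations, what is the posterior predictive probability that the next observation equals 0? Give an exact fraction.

obs 1: x=0 → posterior Beta(9/5, 11)
obs 2: x=0 → posterior Beta(9/5, 12)
obs 3: x=0 → posterior Beta(9/5, 13)
obs 4: x=0 → posterior Beta(9/5, 14)
obs 5: x=0 → posterior Beta(9/5, 15)
obs 6: x=0 → posterior Beta(9/5, 16)
obs 7: x=1 → posterior Beta(14/5, 16)
obs 8: x=0 → posterior Beta(14/5, 17)

85/99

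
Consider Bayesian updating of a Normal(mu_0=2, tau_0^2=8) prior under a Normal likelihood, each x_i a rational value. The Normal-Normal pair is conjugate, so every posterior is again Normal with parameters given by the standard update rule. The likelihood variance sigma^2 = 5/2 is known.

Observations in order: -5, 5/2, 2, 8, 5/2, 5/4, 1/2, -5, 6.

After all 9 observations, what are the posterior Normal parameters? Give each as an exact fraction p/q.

obs 1: x=-5 → posterior Normal(-10/3, 40/21)
obs 2: x=5/2 → posterior Normal(-30/37, 40/37)
obs 3: x=2 → posterior Normal(2/53, 40/53)
obs 4: x=8 → posterior Normal(130/69, 40/69)
obs 5: x=5/2 → posterior Normal(2, 8/17)
obs 6: x=5/4 → posterior Normal(190/101, 40/101)
obs 7: x=1/2 → posterior Normal(22/13, 40/117)
obs 8: x=-5 → posterior Normal(118/133, 40/133)
obs 9: x=6 → posterior Normal(214/149, 40/149)

mu_0=214/149, tau_0^2=40/149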